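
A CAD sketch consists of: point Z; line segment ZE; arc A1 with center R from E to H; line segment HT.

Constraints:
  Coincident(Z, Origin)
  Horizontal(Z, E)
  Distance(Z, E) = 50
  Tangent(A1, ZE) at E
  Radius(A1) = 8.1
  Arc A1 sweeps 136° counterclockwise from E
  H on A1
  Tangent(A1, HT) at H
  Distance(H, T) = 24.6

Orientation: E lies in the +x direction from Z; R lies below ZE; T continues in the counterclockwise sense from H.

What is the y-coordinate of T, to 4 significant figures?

-31.02

On A1, E sits at bearing 90° from R; a 136° counterclockwise sweep puts H at bearing 226°, so H = R + 8.1·(cos 226°, sin 226°) = (44.37, -13.93). Tangency of A1 to HT means the radius RH is perpendicular to HT, so HT runs along (−sin 226°, cos 226°); with |HT| = 24.6, T = (62.07, -31.02). So T.y = -31.02.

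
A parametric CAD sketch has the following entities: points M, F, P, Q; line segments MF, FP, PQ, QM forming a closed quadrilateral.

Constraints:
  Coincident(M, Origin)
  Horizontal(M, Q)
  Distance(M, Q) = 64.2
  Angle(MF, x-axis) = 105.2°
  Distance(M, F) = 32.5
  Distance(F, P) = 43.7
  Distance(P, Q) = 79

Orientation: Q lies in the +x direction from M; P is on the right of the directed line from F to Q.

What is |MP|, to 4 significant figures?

18.35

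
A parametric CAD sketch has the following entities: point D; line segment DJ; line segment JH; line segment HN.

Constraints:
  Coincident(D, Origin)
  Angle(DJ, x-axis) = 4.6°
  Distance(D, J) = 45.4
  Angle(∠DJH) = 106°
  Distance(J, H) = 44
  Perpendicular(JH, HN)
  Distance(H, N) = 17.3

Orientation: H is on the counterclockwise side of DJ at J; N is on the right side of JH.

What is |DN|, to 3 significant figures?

83.1

∠DJH = 106.0°, so JH runs at 4.6° + (180° − 106.0°) = 78.6° from the x-axis; with |JH| = 44.0, H = J + 44.0·(cos 78.6°, sin 78.6°) = (54.0, 46.8). The perpendicularity gives HN at right angles to JH; with |HN| = 17.3 on the right of JH, N = H + 17.3·(0.980, -0.198) = (70.9, 43.4). Then |DN| = |N − D| = 83.1.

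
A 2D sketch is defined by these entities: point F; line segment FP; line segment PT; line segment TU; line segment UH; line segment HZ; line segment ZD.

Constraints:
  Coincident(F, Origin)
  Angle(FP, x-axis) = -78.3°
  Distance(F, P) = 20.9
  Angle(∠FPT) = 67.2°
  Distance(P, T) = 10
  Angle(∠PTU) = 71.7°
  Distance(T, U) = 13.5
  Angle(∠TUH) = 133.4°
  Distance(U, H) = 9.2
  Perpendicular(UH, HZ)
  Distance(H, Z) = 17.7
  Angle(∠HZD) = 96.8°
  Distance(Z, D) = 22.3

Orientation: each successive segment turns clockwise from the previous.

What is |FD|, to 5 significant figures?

30.369

UH ⟂ HZ, so HZ runs at -76.000°; with |HZ| = 17.7, Z = (14.261, -21.728). ∠HZD = 96.8° gives ZD at -159.20° from the x-axis; with |ZD| = 22.3, D = (-6.5853, -29.647). Then |FD| = |D − F| = 30.369.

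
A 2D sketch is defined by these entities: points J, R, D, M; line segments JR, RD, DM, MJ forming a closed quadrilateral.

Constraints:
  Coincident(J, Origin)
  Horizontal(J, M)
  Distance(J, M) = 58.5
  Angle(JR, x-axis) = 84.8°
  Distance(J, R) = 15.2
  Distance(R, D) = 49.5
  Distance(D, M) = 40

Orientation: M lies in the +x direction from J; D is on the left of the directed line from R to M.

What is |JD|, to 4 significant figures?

59.06

J is at the origin; JM is horizontal with |JM| = 58.5 and M in +x, so M = (58.5, 0). JR runs at 84.8° with |JR| = 15.2, so R = (1.378, 15.14). D is determined by |RD| = 49.5 and |DM| = 40.0 together: it lies at the intersection of circle(R, 49.5) and circle(M, 40.0). With |RM| = 59.09, the foot of the radical line on RM is 36.74 from R and the perpendicular offset is √(49.5² − 36.74²) = 33.17. Taking the left-of-RM solution: D = (45.39, 37.79).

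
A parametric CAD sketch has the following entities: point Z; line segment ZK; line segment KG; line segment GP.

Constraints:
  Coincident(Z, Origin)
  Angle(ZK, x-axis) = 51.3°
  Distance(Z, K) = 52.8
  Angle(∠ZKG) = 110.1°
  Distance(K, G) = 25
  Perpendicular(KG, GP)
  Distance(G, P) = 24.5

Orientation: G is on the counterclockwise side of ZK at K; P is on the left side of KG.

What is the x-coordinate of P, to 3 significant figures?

-0.894

Z is at the origin; ZK runs at 51.3° with length 52.8, so K = 52.8·(cos 51.3°, sin 51.3°) = (33.0, 41.2). ∠ZKG = 110.1°, so KG runs at 51.3° + (180° − 110.1°) = 121° from the x-axis; with |KG| = 25.0, G = K + 25.0·(cos 121°, sin 121°) = (20.1, 62.6). KG ⟂ GP; with |GP| = 24.5 on the left of KG, P = G + 24.5·(-0.855, -0.518) = (-0.894, 49.9). So P.x = -0.894.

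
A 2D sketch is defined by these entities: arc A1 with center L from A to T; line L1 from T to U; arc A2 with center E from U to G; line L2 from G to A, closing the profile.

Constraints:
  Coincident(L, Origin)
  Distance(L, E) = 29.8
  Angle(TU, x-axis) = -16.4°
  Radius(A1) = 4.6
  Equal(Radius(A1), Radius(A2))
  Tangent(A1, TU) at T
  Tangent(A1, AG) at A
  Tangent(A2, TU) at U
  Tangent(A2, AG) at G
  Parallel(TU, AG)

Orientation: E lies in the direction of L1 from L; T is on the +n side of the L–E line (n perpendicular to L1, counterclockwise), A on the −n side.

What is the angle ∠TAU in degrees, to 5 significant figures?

72.843°

The slot axis is L1's direction at -16.4°, so u = (cos -16.4°, sin -16.4°) = (0.95931, -0.28234) and n = (−sin -16.4°, cos -16.4°) = (0.28234, 0.95931). L is at the origin and E lies 29.8 along u from L, so E = 29.8·u = (28.588, -8.4138). Tangency of A1 to both parallel lines with radius 4.6 puts T and A at L ± 4.6·n: T = (1.2988, 4.4128), A = (-1.2988, -4.4128). Equal radii place U and G the same way about E: U = E + 4.6·n = (29.886, -4.0009), G = E − 4.6·n = (27.289, -12.827). Then cos ∠TAU = AT·AU / (|AT||AU|), giving 72.843°.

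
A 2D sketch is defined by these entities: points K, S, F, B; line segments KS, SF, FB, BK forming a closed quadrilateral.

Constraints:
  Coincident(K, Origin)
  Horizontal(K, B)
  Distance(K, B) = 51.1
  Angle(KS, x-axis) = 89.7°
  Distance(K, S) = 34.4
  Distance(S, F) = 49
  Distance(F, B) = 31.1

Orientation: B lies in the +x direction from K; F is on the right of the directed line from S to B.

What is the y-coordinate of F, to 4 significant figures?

-9.695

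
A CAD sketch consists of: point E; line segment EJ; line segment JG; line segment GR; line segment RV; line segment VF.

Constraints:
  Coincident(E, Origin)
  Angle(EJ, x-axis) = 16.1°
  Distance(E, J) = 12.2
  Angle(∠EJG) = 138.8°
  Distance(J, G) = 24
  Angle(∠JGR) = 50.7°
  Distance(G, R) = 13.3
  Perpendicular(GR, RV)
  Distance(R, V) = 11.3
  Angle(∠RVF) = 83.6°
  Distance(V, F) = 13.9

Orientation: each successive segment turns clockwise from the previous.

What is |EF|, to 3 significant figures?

29.8

E is at the origin; EJ runs at 16.1° with length 12.2, so J = (11.7, 3.38). ∠EJG = 138.8° gives JG at -25.1° from the x-axis; with |JG| = 24.0, G = (33.5, -6.80). ∠JGR = 50.7° gives GR at -154° from the x-axis; with |GR| = 13.3, R = (21.5, -12.5). The perpendicularity gives RV at right angles to GR, so RV runs at 116°; with |RV| = 11.3, V = (16.6, -2.35). ∠RVF = 83.6° gives VF at 19.2° from the x-axis; with |VF| = 13.9, F = (29.7, 2.22). Then |EF| = |F − E| = 29.8.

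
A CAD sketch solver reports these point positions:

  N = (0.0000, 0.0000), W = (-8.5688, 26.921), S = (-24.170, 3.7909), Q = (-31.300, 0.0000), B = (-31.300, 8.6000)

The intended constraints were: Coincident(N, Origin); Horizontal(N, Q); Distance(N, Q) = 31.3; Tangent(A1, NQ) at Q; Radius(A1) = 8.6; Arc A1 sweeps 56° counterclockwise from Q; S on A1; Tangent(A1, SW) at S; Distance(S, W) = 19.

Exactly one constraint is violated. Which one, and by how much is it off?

Distance(S, W) = 19 — off by 8.90.

N = (0.00, 0.00) ✓; N.y = 0.00, Q.y = 0.00 ✓; |NQ| = 31.30 ✓; ∠(BQ, QN) = 90.00° ✓; |BQ| = 8.600 ✓; bearing(B→S) − bearing(B→Q) = 56.00° ✓; |BS| = 8.600 ✓; ∠(BS, SW) = 90.00° ✓; |SW| = 27.90 ✗.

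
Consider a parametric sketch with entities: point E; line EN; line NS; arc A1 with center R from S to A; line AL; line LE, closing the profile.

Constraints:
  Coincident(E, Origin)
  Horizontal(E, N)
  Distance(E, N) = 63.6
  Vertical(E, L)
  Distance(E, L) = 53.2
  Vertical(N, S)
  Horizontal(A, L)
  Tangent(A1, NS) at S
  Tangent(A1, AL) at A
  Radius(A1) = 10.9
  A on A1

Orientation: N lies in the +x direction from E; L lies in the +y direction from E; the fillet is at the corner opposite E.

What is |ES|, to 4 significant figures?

76.38

E is at the origin; EN is horizontal with |EN| = 63.6 and N on the +x side, so N = (63.60, 0.000). E and L share the same x with |EL| = 53.2 and L on the +y side, so L = (0.000, 53.20). The virtual corner opposite E is at (63.60, 53.20). A1 meets NS tangentially, so RS is at right angles to NS and since A1 is tangent to AL there, RA ⟂ AL, with radius 10.9, so the center R sits 10.9 in from both sides at R = (52.70, 42.30). That places the tangent points at S = (63.60, 42.30) on NS and A = (52.70, 53.20) on AL. Then |ES| = |S − E| = 76.38.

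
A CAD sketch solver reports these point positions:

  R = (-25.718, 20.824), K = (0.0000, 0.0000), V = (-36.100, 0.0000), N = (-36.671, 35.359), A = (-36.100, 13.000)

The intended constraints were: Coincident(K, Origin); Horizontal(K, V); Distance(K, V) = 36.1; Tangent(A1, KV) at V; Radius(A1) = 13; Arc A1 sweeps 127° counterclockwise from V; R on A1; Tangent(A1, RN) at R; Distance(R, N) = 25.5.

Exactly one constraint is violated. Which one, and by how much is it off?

Distance(R, N) = 25.5 — off by 7.30.

K = (0.00, 0.00) ✓; K.y = 0.00, V.y = 0.00 ✓; |KV| = 36.10 ✓; ∠(AV, VK) = 90.00° ✓; |AV| = 13.00 ✓; bearing(A→R) − bearing(A→V) = 127.0° ✓; |AR| = 13.00 ✓; ∠(AR, RN) = 90.00° ✓; |RN| = 18.20 ✗.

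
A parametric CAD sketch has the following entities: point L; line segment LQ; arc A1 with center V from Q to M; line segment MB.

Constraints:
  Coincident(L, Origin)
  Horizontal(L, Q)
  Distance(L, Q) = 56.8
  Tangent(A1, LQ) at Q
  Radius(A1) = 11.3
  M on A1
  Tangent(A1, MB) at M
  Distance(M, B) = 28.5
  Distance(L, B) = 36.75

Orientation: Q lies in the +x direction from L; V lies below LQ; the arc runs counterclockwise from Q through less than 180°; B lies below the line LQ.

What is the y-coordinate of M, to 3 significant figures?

-3.23

L is at the origin; L and Q share the same y with |LQ| = 56.8 and Q on the +x side, so Q = (56.8, 0.00). A1 meets LQ tangentially, so VQ is at right angles to LQ, so V = Q + (0, -11.3) = (56.8, -11.3). Since VM ⟂ MB (tangency), |VB| = √(11.3² + 28.5²) = 30.7 regardless of where M sits on A1. So B lies on both circle(L, 36.75) and circle(V, 30.7); the below-LQ intersection is B = (28.5, -23.2). M is the foot of the tangent from B: M = (48.9, -3.23).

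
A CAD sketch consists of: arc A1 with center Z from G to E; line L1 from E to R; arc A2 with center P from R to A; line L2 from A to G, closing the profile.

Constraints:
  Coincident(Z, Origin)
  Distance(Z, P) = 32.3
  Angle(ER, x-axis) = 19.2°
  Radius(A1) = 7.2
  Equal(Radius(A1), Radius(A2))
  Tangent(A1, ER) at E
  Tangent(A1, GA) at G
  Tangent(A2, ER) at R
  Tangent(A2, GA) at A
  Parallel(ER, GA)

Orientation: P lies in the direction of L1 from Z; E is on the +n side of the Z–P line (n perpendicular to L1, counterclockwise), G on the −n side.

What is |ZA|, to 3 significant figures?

33.1

The slot axis is L1's direction at 19.2°, so u = (cos 19.2°, sin 19.2°) = (0.944, 0.329) and n = (−sin 19.2°, cos 19.2°) = (-0.329, 0.944). Z is at the origin and P lies 32.3 along u from Z, so P = 32.3·u = (30.5, 10.6). Tangency of A1 to both parallel lines with radius 7.2 puts E and G at Z ± 7.2·n: E = (-2.37, 6.80), G = (2.37, -6.80). Equal radii place R and A the same way about P: R = P + 7.2·n = (28.1, 17.4), A = P − 7.2·n = (32.9, 3.82). Then |ZA| = |A − Z| = 33.1.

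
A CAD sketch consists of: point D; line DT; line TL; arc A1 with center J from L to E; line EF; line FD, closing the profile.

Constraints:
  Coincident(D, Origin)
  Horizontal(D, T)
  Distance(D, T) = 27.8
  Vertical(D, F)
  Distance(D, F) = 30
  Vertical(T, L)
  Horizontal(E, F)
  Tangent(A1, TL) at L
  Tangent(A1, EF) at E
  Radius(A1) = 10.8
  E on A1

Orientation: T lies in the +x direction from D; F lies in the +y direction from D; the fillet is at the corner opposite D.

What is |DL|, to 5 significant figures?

33.786

The virtual corner opposite D is at (27.800, 30.000). Since A1 is tangent to TL there, JL ⟂ TL and tangency of A1 to EF means the radius JE is perpendicular to EF, with radius 10.8, so the center J sits 10.8 in from both sides at J = (17.000, 19.200). That places the tangent points at L = (27.800, 19.200) on TL and E = (17.000, 30.000) on EF. Then |DL| = |L − D| = 33.786.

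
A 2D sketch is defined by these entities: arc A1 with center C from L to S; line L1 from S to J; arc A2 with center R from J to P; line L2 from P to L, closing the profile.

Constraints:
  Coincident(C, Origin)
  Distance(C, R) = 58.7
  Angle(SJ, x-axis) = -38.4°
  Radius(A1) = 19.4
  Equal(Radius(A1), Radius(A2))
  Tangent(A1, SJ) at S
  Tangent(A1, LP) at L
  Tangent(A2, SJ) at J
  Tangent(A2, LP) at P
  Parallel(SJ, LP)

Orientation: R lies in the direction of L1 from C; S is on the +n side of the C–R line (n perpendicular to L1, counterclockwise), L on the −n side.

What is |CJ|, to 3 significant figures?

61.8

The slot axis is L1's direction at -38.4°, so u = (cos -38.4°, sin -38.4°) = (0.784, -0.621) and n = (−sin -38.4°, cos -38.4°) = (0.621, 0.784). C is at the origin and R lies 58.7 along u from C, so R = 58.7·u = (46.0, -36.5). Tangency of A1 to both parallel lines with radius 19.4 puts S and L at C ± 19.4·n: S = (12.1, 15.2), L = (-12.1, -15.2). Equal radii place J and P the same way about R: J = R + 19.4·n = (58.1, -21.3), P = R − 19.4·n = (34.0, -51.7). Then |CJ| = |J − C| = 61.8.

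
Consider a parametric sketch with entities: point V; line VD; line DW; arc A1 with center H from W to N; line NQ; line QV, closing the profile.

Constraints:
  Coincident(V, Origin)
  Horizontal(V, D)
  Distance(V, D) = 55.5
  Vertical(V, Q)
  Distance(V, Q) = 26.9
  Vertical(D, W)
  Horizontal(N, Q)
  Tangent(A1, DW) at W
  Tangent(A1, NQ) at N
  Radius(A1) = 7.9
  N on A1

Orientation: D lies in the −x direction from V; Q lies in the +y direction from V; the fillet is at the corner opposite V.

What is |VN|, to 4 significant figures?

54.68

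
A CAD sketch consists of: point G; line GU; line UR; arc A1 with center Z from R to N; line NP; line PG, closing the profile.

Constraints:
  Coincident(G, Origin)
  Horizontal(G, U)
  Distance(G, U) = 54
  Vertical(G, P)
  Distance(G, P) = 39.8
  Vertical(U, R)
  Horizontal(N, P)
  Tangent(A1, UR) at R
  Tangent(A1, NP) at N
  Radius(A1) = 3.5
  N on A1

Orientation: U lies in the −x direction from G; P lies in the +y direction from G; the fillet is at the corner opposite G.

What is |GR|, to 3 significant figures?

65.1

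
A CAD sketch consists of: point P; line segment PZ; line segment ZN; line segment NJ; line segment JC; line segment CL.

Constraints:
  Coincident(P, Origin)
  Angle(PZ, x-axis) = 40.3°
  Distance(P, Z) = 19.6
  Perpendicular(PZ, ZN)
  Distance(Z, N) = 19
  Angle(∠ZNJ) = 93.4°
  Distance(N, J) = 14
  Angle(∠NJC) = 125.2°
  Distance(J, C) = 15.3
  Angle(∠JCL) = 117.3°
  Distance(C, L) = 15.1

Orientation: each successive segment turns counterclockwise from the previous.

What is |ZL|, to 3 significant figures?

18.3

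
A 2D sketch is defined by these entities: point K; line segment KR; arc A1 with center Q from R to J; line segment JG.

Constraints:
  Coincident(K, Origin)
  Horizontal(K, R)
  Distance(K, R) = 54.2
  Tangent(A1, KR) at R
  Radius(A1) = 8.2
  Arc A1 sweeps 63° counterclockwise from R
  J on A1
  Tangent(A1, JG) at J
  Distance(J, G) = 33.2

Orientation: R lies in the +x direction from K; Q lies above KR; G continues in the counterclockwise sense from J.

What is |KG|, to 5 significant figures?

83.811

On A1, R sits at bearing -90° from Q; a 63° counterclockwise sweep puts J at bearing -27°, so J = Q + 8.2·(cos -27°, sin -27°) = (61.506, 4.4773). Since A1 is tangent to JG there, QJ ⟂ JG, so JG runs along (−sin -27°, cos -27°); with |JG| = 33.2, G = (76.579, 34.059). Then |KG| = |G − K| = 83.811.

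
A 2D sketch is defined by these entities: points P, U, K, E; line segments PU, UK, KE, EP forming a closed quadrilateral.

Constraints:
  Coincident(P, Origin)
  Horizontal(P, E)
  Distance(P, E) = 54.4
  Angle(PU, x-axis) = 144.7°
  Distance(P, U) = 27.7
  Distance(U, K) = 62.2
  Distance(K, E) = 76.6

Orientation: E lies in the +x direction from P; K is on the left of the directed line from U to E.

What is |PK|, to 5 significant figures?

67.298

P is at the origin; PE is horizontal with |PE| = 54.4 and E in +x, so E = (54.4, 0). PU runs at 144.7° with |PU| = 27.7, so U = (-22.607, 16.007). K is determined by |UK| = 62.2 and |KE| = 76.6 together: it lies at the intersection of circle(U, 62.2) and circle(E, 76.6). With |UE| = 78.653, the foot of the radical line on UE is 26.621 from U and the perpendicular offset is √(62.2² − 26.621²) = 56.216. Taking the left-of-UE solution: K = (14.897, 65.628).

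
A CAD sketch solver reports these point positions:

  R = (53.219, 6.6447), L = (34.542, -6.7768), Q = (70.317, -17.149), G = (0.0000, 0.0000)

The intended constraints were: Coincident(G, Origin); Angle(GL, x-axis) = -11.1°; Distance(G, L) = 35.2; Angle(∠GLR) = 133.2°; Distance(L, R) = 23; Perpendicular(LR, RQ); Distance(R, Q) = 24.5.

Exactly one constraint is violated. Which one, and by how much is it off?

Distance(R, Q) = 24.5 — off by 4.80.

G = (0.00, 0.00) ✓; GL at -11.10° ✓; |GL| = 35.20 ✓; ∠GLR = 133.2° ✓; |LR| = 23.00 ✓; ∠(LR, RQ) = 90.00° ✓; |RQ| = 29.30 ✗.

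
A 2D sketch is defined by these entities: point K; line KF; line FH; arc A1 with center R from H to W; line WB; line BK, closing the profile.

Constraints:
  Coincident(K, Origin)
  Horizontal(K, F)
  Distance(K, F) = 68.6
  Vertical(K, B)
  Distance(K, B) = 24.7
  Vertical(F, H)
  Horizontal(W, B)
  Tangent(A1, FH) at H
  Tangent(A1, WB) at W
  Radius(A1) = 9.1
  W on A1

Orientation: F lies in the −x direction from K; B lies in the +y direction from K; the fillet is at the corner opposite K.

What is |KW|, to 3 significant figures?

64.4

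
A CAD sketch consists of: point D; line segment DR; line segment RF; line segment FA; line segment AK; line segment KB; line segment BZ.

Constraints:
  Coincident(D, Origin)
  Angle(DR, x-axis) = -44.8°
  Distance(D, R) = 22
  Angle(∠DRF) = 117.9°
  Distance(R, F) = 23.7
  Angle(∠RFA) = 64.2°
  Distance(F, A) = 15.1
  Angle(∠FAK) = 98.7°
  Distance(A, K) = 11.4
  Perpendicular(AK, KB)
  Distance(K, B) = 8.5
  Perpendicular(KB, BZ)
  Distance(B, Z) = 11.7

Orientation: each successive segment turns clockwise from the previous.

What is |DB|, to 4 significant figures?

25.73

∠FAK = 98.7° gives AK at 56.00° from the x-axis; with |AK| = 11.4, K = (3.999, -18.49). AK ⟂ KB, so KB runs at -34.00°; with |KB| = 8.5, B = (11.05, -23.24). Then |DB| = |B − D| = 25.73.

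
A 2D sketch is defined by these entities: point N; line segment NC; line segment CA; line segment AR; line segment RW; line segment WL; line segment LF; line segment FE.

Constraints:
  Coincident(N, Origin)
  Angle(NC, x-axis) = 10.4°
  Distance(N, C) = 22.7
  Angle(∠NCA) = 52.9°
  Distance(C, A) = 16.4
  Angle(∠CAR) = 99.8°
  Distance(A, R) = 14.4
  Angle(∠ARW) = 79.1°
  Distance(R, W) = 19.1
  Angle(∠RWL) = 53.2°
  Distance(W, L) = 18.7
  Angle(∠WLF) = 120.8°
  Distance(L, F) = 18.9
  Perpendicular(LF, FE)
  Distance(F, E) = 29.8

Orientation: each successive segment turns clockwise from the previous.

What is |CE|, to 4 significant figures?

40.64

∠WLF = 120.8° gives LF at -123.8° from the x-axis; with |LF| = 18.9, F = (7.595, -22.07). LF is perpendicular to FE, so FE runs at 146.2°; with |FE| = 29.8, E = (-17.17, -5.492). Then |CE| = |E − C| = 40.64.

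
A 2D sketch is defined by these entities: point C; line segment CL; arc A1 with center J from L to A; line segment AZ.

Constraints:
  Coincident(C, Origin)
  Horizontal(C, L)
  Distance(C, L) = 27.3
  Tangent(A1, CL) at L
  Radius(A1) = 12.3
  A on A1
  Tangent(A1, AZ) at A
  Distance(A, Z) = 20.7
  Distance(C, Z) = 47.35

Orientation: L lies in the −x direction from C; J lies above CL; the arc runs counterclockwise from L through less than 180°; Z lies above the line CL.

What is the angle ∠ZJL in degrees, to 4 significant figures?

172.2°

Checks: ∠(JL, LC) = 90.00° ✓; |JL| = 12.30 ✓; |JA| = 12.30 ✓; ∠(JA, AZ) = 90.00° ✓; |AZ| = 20.70 ✓; |CZ| = 47.35 ✓.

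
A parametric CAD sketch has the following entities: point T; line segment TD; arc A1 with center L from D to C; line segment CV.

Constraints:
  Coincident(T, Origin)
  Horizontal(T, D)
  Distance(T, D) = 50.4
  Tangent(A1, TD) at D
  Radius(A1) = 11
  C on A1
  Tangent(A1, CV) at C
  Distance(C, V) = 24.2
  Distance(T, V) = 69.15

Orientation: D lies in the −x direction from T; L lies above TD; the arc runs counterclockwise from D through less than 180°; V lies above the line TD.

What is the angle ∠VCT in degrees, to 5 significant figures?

156.78°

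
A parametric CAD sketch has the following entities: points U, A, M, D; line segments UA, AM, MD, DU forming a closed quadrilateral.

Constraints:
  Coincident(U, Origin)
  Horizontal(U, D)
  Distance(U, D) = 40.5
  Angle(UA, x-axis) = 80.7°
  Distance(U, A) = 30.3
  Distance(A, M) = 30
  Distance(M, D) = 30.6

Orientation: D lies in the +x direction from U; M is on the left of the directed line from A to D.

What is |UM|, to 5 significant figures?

46.073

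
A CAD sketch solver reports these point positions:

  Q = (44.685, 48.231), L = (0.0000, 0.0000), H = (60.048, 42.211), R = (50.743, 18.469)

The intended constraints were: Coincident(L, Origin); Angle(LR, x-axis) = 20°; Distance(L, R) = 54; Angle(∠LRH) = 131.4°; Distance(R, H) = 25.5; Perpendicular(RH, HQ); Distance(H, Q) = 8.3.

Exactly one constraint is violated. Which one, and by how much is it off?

Distance(H, Q) = 8.3 — off by 8.20.

L = (0.00, 0.00) ✓; LR at 20.00° ✓; |LR| = 54.00 ✓; ∠LRH = 131.4° ✓; |RH| = 25.50 ✓; ∠(RH, HQ) = 90.00° ✓; |HQ| = 16.50 ✗.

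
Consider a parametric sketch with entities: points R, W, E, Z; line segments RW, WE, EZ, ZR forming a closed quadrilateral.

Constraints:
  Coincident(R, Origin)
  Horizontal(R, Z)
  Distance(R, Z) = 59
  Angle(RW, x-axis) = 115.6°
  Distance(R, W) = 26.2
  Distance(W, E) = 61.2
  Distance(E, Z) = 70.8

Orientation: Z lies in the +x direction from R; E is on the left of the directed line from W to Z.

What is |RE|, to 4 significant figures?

73.65

Checks: |WE| = 61.20 ✓; |EZ| = 70.80 ✓.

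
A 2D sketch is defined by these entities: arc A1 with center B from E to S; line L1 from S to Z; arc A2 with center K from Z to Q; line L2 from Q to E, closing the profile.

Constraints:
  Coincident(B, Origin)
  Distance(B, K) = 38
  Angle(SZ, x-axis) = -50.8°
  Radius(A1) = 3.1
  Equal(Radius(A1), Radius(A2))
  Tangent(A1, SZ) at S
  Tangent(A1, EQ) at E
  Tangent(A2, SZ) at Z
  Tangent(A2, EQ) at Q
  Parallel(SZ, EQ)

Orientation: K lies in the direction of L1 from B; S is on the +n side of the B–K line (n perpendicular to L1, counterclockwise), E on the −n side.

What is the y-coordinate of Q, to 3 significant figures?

-31.4

Tangency of A1 to both parallel lines with radius 3.1 puts S and E at B ± 3.1·n: S = (2.40, 1.96), E = (-2.40, -1.96). Equal radii place Z and Q the same way about K: Z = K + 3.1·n = (26.4, -27.5), Q = K − 3.1·n = (21.6, -31.4). So Q.y = -31.4.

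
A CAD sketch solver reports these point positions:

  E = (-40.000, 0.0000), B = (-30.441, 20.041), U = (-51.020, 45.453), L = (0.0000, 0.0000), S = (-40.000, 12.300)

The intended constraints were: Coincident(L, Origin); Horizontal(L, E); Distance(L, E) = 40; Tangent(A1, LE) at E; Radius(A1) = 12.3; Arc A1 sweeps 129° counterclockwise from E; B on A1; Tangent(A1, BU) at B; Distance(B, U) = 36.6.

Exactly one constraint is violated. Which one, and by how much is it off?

Distance(B, U) = 36.6 — off by 3.90.

L = (0.00, 0.00) ✓; L.y = 0.00, E.y = 0.00 ✓; |LE| = 40.00 ✓; ∠(SE, EL) = 90.00° ✓; |SE| = 12.30 ✓; bearing(S→B) − bearing(S→E) = 129.0° ✓; |SB| = 12.30 ✓; ∠(SB, BU) = 90.00° ✓; |BU| = 32.70 ✗.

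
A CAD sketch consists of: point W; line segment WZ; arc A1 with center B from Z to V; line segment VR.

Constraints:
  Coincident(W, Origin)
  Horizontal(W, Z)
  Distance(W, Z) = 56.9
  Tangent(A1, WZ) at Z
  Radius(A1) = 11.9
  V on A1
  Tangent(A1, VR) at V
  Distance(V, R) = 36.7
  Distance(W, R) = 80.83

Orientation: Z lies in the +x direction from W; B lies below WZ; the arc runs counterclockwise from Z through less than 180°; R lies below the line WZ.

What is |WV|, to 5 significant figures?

49.572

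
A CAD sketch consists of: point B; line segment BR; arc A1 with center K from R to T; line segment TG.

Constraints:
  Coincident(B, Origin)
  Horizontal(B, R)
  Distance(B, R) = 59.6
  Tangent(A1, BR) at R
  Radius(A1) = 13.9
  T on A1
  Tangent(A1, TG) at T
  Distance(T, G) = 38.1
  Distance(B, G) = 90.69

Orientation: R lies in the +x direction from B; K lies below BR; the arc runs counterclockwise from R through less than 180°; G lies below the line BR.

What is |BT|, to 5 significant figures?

54.400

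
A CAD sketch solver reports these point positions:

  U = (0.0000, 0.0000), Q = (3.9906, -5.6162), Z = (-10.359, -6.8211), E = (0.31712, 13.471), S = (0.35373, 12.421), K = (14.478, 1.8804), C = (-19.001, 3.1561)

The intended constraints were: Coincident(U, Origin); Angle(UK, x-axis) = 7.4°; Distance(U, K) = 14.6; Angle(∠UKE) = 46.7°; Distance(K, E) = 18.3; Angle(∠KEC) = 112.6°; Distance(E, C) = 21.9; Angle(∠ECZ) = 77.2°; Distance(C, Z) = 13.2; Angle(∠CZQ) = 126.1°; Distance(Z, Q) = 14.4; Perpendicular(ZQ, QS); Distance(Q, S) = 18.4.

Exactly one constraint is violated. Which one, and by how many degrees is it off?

Perpendicular(ZQ, QS) — off by 6.60°.

U = (0.00, 0.00) ✓; UK at 7.400° ✓; |UK| = 14.60 ✓; ∠UKE = 46.70° ✓; |KE| = 18.30 ✓; ∠KEC = 112.6° ✓; |EC| = 21.90 ✓; ∠ECZ = 77.20° ✓; |CZ| = 13.20 ✓; ∠CZQ = 126.1° ✓; |ZQ| = 14.40 ✓; ∠(ZQ, QS) = 96.60° ✗; |QS| = 18.40 ✓.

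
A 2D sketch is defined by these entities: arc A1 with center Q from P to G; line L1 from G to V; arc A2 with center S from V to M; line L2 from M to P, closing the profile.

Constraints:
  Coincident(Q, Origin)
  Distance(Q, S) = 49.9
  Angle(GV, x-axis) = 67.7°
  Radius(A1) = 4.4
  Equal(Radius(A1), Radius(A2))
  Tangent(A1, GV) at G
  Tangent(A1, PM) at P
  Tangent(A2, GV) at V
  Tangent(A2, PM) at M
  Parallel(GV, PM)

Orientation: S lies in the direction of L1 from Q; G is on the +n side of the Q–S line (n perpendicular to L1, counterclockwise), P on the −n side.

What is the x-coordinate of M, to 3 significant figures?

23.0

The slot axis is L1's direction at 67.7°, so u = (cos 67.7°, sin 67.7°) = (0.379, 0.925) and n = (−sin 67.7°, cos 67.7°) = (-0.925, 0.379). Q is at the origin and S lies 49.9 along u from Q, so S = 49.9·u = (18.9, 46.2). Tangency of A1 to both parallel lines with radius 4.4 puts G and P at Q ± 4.4·n: G = (-4.07, 1.67), P = (4.07, -1.67). Equal radii place V and M the same way about S: V = S + 4.4·n = (14.9, 47.8), M = S − 4.4·n = (23.0, 44.5). So M.x = 23.0.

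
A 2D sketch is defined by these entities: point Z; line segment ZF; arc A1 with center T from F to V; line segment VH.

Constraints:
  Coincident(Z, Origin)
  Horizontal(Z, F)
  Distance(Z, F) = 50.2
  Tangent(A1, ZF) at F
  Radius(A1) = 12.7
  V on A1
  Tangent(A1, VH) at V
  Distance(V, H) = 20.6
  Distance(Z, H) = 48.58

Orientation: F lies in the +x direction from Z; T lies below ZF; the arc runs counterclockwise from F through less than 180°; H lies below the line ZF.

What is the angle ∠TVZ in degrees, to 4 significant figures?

166.2°

Z is at the origin; ZF is horizontal with |ZF| = 50.2 and F on the +x side, so F = (50.20, 0.000). Since A1 is tangent to ZF there, TF ⟂ ZF, so T = F + (0, -12.7) = (50.20, -12.70). Since TV ⟂ VH (tangency), |TH| = √(12.7² + 20.6²) = 24.20 regardless of where V sits on A1. So H lies on both circle(Z, 48.58) and circle(T, 24.20); the below-ZF intersection is H = (36.18, -32.42). V is the foot of the tangent from H: V = (37.53, -11.87).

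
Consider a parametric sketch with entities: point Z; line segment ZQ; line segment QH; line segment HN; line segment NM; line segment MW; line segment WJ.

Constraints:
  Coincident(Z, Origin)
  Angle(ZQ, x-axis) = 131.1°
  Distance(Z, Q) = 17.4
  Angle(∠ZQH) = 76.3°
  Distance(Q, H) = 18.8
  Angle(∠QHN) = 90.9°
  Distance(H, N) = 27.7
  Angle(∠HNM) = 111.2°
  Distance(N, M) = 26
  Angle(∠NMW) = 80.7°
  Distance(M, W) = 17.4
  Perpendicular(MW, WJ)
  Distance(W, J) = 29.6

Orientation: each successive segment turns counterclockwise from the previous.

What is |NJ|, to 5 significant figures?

13.774

Z is at the origin; ZQ runs at 131.1° with length 17.4, so Q = (-11.438, 13.112). ∠ZQH = 76.3° gives QH at -125.20° from the x-axis; with |QH| = 18.8, H = (-22.275, -2.2503). ∠QHN = 90.9° gives HN at -36.100° from the x-axis; with |HN| = 27.7, N = (0.10606, -18.571). ∠HNM = 111.2° gives NM at 32.700° from the x-axis; with |NM| = 26.0, M = (21.985, -4.5248). ∠NMW = 80.7° gives MW at 132.00° from the x-axis; with |MW| = 17.4, W = (10.342, 8.4059). MW is perpendicular to WJ, so WJ runs at -138.00°; with |WJ| = 29.6, J = (-11.655, -11.400). Then |NJ| = |J − N| = 13.774.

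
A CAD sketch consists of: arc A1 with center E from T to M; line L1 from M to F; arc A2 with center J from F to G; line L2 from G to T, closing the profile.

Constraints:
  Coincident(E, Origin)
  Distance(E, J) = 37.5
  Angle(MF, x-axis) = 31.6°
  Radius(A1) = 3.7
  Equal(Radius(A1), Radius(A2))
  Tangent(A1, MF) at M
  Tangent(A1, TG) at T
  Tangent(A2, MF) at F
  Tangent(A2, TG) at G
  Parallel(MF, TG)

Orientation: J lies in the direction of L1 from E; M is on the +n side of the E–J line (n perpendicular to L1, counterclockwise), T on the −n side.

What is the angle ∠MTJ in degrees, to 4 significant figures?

84.37°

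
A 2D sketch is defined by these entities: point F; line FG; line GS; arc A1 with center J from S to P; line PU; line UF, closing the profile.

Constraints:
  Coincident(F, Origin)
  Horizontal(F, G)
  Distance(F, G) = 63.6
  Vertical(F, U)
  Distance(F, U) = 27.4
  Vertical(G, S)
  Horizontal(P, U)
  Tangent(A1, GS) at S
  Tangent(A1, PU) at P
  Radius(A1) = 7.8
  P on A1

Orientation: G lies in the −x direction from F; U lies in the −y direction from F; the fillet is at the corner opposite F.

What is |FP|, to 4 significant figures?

62.16

The virtual corner opposite F is at (-63.60, -27.40). The tangent condition forces JS to be normal to GS and since A1 is tangent to PU there, JP ⟂ PU, with radius 7.8, so the center J sits 7.8 in from both sides at J = (-55.80, -19.60). That places the tangent points at S = (-63.60, -19.60) on GS and P = (-55.80, -27.40) on PU. Then |FP| = |P − F| = 62.16.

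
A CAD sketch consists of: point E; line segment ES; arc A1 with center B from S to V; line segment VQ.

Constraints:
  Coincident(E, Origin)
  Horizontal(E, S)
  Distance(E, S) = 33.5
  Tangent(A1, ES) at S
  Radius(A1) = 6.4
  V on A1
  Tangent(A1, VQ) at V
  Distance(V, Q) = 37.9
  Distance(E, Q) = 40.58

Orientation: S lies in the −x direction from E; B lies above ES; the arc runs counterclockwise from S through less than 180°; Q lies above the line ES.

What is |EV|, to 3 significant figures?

27.9

Checks: |BV| = 6.400 ✓; ∠(BV, VQ) = 90.00° ✓; |VQ| = 37.90 ✓; |EQ| = 40.58 ✓.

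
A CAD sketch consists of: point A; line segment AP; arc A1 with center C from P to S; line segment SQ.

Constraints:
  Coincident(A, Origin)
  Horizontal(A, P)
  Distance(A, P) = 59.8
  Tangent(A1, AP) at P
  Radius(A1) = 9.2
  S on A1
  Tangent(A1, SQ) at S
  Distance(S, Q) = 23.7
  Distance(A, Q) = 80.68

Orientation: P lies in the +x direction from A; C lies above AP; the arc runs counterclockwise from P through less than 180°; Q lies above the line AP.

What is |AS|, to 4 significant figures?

68.98

Checks: |CS| = 9.200 ✓; ∠(CS, SQ) = 90.00° ✓; |SQ| = 23.70 ✓; |AQ| = 80.68 ✓.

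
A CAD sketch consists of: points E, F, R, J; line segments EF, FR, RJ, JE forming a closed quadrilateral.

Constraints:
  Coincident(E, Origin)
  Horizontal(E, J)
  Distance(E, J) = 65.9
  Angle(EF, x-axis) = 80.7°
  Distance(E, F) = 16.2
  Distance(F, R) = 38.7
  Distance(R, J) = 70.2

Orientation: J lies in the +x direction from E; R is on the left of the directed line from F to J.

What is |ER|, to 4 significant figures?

54.54

Checks: |FR| = 38.70 ✓; |RJ| = 70.20 ✓.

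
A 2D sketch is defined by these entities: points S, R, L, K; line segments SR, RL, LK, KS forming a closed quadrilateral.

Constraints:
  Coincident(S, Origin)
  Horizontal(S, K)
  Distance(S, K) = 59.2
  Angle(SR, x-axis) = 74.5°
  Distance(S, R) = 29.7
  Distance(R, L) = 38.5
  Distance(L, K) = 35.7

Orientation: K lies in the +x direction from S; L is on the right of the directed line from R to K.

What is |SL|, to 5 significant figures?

24.888

Checks: |RL| = 38.50 ✓; |LK| = 35.70 ✓.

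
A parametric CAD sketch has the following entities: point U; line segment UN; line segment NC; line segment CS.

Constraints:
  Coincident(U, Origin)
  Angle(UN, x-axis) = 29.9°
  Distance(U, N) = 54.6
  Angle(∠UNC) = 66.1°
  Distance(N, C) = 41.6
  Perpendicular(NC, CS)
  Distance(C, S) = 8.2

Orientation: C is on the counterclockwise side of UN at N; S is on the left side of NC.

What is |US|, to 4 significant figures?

46.04

∠UNC = 66.1°, so NC runs at 29.9° + (180° − 66.1°) = 143.8° from the x-axis; with |NC| = 41.6, C = N + 41.6·(cos 143.8°, sin 143.8°) = (13.76, 51.79). The perpendicularity gives CS at right angles to NC; with |CS| = 8.2 on the left of NC, S = C + 8.2·(-0.5906, -0.8070) = (8.920, 45.17). Then |US| = |S − U| = 46.04.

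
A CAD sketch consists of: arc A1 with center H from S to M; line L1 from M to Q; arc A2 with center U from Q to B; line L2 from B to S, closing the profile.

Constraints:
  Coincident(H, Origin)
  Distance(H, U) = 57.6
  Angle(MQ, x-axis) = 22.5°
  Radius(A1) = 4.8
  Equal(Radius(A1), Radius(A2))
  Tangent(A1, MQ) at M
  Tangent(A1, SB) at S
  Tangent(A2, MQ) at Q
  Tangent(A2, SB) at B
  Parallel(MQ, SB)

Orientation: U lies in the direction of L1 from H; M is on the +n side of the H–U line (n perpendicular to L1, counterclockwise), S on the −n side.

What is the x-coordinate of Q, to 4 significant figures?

51.38

Tangency of A1 to both parallel lines with radius 4.8 puts M and S at H ± 4.8·n: M = (-1.837, 4.435), S = (1.837, -4.435). Equal radii place Q and B the same way about U: Q = U + 4.8·n = (51.38, 26.48), B = U − 4.8·n = (55.05, 17.61). So Q.x = 51.38.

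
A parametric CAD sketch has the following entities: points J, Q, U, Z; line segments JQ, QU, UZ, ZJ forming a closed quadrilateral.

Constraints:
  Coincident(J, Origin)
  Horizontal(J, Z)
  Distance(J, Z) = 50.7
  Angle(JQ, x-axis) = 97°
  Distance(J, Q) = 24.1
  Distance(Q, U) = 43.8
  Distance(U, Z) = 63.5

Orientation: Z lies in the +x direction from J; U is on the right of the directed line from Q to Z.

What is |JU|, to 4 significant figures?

21.67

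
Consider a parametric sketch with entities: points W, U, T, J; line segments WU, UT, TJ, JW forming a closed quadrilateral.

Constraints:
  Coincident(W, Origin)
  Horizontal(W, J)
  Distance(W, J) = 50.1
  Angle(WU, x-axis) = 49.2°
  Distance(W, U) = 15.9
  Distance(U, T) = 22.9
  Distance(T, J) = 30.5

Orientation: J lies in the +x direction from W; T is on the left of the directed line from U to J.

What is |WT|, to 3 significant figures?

38.2

Checks: |UT| = 22.90 ✓; |TJ| = 30.50 ✓.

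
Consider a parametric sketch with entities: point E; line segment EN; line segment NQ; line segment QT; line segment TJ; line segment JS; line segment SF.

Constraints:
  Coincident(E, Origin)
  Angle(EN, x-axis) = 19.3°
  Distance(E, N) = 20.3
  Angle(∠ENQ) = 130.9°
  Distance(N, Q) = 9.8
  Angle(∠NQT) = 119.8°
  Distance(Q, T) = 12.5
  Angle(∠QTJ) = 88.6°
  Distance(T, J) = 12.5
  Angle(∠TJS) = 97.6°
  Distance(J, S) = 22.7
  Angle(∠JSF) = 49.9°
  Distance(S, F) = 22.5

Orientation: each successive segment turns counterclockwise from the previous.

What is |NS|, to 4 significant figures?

8.473

E is at the origin; EN runs at 19.3° with length 20.3, so N = (19.16, 6.709). ∠ENQ = 130.9° gives NQ at 68.40° from the x-axis; with |NQ| = 9.8, Q = (22.77, 15.82). ∠NQT = 119.8° gives QT at 128.6° from the x-axis; with |QT| = 12.5, T = (14.97, 25.59). ∠QTJ = 88.6° gives TJ at -140.0° from the x-axis; with |TJ| = 12.5, J = (5.393, 17.56). ∠TJS = 97.6° gives JS at -57.60° from the x-axis; with |JS| = 22.7, S = (17.56, -1.611). Then |NS| = |S − N| = 8.473.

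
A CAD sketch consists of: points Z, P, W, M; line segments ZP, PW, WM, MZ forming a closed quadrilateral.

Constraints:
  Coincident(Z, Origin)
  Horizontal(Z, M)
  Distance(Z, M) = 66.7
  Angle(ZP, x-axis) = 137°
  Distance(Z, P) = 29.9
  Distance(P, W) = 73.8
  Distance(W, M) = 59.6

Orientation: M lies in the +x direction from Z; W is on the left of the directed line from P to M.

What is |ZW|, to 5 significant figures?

69.941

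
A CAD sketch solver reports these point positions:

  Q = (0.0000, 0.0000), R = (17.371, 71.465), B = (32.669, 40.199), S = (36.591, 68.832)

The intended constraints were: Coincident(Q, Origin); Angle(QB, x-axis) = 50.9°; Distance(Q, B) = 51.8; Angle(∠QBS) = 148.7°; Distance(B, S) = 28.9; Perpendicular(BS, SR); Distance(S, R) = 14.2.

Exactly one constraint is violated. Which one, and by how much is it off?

Distance(S, R) = 14.2 — off by 5.20.

Q = (0.00, 0.00) ✓; QB at 50.90° ✓; |QB| = 51.80 ✓; ∠QBS = 148.7° ✓; |BS| = 28.90 ✓; ∠(BS, SR) = 90.00° ✓; |SR| = 19.40 ✗.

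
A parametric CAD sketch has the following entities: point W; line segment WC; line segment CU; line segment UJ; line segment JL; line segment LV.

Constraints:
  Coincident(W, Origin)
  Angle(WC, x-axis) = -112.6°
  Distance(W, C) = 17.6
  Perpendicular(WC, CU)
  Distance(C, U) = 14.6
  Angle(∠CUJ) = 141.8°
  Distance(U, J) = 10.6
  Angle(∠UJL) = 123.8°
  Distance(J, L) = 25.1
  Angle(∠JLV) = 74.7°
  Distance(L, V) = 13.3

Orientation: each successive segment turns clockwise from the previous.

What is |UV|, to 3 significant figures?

27.8

W is at the origin; WC runs at -112.6° with length 17.6, so C = (-6.76, -16.2). WC ⟂ CU, so CU runs at 157°; with |CU| = 14.6, U = (-20.2, -10.6). ∠CUJ = 141.8° gives UJ at 119° from the x-axis; with |UJ| = 10.6, J = (-25.4, -1.38). ∠UJL = 123.8° gives JL at 63.0° from the x-axis; with |JL| = 25.1, L = (-14.0, 21.0). ∠JLV = 74.7° gives LV at -42.3° from the x-axis; with |LV| = 13.3, V = (-4.18, 12.0). Then |UV| = |V − U| = 27.8.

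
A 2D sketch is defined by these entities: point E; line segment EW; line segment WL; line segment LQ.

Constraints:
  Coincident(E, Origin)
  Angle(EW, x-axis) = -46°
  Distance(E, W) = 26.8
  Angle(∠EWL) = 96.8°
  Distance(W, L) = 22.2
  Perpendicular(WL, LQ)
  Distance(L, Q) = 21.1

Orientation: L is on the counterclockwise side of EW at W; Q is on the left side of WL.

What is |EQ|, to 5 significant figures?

25.965

E is at the origin; EW runs at -46.0° with length 26.8, so W = 26.8·(cos -46.0°, sin -46.0°) = (18.617, -19.278). ∠EWL = 96.8°, so WL runs at -46.0° + (180° − 96.8°) = 37.200° from the x-axis; with |WL| = 22.2, L = W + 22.2·(cos 37.200°, sin 37.200°) = (36.300, -5.8562). WL is perpendicular to LQ; with |LQ| = 21.1 on the left of WL, Q = L + 21.1·(-0.60460, 0.79653) = (23.543, 10.951). Then |EQ| = |Q − E| = 25.965.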